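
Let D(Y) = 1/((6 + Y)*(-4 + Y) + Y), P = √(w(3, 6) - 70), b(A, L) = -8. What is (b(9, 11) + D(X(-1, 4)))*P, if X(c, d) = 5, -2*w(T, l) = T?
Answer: -127*I*√286/32 ≈ -67.118*I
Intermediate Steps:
w(T, l) = -T/2
P = I*√286/2 (P = √(-½*3 - 70) = √(-3/2 - 70) = √(-143/2) = I*√286/2 ≈ 8.4558*I)
D(Y) = 1/(Y + (-4 + Y)*(6 + Y)) (D(Y) = 1/((-4 + Y)*(6 + Y) + Y) = 1/(Y + (-4 + Y)*(6 + Y)))
(b(9, 11) + D(X(-1, 4)))*P = (-8 + 1/(-24 + 5² + 3*5))*(I*√286/2) = (-8 + 1/(-24 + 25 + 15))*(I*√286/2) = (-8 + 1/16)*(I*√286/2) = -127*I*√286/32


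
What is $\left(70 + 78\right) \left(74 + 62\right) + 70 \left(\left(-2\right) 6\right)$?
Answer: $19288$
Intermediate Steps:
$\left(70 + 78\right) \left(74 + 62\right) + 70 \left(\left(-2\right) 6\right) = 148 \cdot 136 + 70 \left(-12\right) = 20128 - 840 = 19288$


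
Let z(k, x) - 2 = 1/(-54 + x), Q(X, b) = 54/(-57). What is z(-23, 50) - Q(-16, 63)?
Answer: 205/76 ≈ 2.6974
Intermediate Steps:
Q(X, b) = -18/19 (Q(X, b) = 54*(-1/57) = -18/19)
z(k, x) = 2 + 1/(-54 + x)
z(-23, 50) - Q(-16, 63) = (-107 + 2*50)/(-54 + 50) - 1*(-18/19) = (-107 + 100)/(-4) + 18/19 = -1/4*(-7) + 18/19 = 7/4 + 18/19 = 205/76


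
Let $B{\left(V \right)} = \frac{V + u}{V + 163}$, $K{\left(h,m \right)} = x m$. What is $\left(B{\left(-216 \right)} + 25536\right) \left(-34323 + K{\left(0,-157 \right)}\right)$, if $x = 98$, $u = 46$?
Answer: $- \frac{67285008802}{53} \approx -1.2695 \cdot 10^{9}$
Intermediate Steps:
$K{\left(h,m \right)} = 98 m$
$B{\left(V \right)} = \frac{46 + V}{163 + V}$ ($B{\left(V \right)} = \frac{V + 46}{V + 163} = \frac{46 + V}{163 + V}$)
$\left(B{\left(-216 \right)} + 25536\right) \left(-34323 + K{\left(0,-157 \right)}\right) = \left(\frac{46 - 216}{163 - 216} + 25536\right) \left(-34323 + 98 \left(-157\right)\right) = \left(\frac{1}{-53} \left(-170\right) + 25536\right) \left(-34323 - 15386\right) = \left(\left(- \frac{1}{53}\right) \left(-170\right) + 25536\right) \left(-49709\right) = \left(\frac{170}{53} + 25536\right) \left(-49709\right) = \frac{1353578}{53} \left(-49709\right) = - \frac{67285008802}{53}$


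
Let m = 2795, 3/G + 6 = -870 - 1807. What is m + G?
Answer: 7498982/2683 ≈ 2795.0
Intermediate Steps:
G = -3/2683 (G = 3/(-6 + (-870 - 1807)) = 3/(-6 - 2677) = 3/(-2683) = 3*(-1/2683) = -3/2683 ≈ -0.0011182)
m + G = 2795 - 3/2683 = 7498982/2683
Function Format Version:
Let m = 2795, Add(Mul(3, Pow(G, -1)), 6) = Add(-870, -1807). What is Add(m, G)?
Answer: Rational(7498982, 2683) ≈ 2795.0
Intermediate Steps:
G = Rational(-3, 2683) (G = Mul(3, Pow(Add(-6, Add(-870, -1807)), -1)) = Mul(3, Pow(Add(-6, -2677), -1)) = Mul(3, Pow(-2683, -1)) = Mul(3, Rational(-1, 2683)) = Rational(-3, 2683) ≈ -0.0011182)
Add(m, G) = Add(2795, Rational(-3, 2683)) = Rational(7498982, 2683)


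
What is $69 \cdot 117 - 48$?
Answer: $8025$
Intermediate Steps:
$69 \cdot 117 - 48 = 8073 - 48 = 8025$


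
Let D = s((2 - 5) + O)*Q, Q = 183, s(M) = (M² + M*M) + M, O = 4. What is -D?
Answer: -549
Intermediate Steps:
s(M) = M + 2*M² (s(M) = (M² + M²) + M = 2*M² + M = M + 2*M²)
D = 549 (D = (((2 - 5) + 4)*(1 + 2*((2 - 5) + 4)))*183 = ((-3 + 4)*(1 + 2*(-3 + 4)))*183 = (1*(1 + 2*1))*183 = (1*(1 + 2))*183 = (1*3)*183 = 3*183 = 549)
-D = -1*549 = -549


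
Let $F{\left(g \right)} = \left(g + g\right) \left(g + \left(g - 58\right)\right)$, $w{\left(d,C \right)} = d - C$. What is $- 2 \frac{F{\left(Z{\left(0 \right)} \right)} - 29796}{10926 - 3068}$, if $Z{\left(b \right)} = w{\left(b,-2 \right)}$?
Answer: $\frac{30012}{3929} \approx 7.6386$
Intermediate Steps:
$Z{\left(b \right)} = 2 + b$ ($Z{\left(b \right)} = b - -2 = b + 2 = 2 + b$)
$F{\left(g \right)} = 2 g \left(-58 + 2 g\right)$ ($F{\left(g \right)} = 2 g \left(g + \left(g - 58\right)\right) = 2 g \left(g + \left(-58 + g\right)\right) = 2 g \left(-58 + 2 g\right)$)
$- 2 \frac{F{\left(Z{\left(0 \right)} \right)} - 29796}{10926 - 3068} = - 2 \frac{4 \left(2 + 0\right) \left(-29 + \left(2 + 0\right)\right) - 29796}{10926 - 3068} = - 2 \frac{4 \cdot 2 \left(-29 + 2\right) - 29796}{7858} = - 2 \left(4 \cdot 2 \left(-27\right) - 29796\right) \frac{1}{7858} = - 2 \left(-216 - 29796\right) \frac{1}{7858} = - 2 \left(\left(-30012\right) \frac{1}{7858}\right) = \left(-2\right) \left(- \frac{15006}{3929}\right) = \frac{30012}{3929}$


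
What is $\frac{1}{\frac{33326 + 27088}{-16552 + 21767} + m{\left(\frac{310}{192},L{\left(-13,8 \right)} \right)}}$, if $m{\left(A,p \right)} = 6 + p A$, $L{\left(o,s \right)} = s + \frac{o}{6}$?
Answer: $\frac{3003840}{81112879} \approx 0.037033$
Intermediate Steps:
$L{\left(o,s \right)} = s + \frac{o}{6}$ ($L{\left(o,s \right)} = s + o \frac{1}{6} = s + \frac{o}{6}$)
$m{\left(A,p \right)} = 6 + A p$
$\frac{1}{\frac{33326 + 27088}{-16552 + 21767} + m{\left(\frac{310}{192},L{\left(-13,8 \right)} \right)}} = \frac{1}{\frac{33326 + 27088}{-16552 + 21767} + \left(6 + \frac{310}{192} \left(8 + \frac{1}{6} \left(-13\right)\right)\right)} = \frac{1}{\frac{60414}{5215} + \left(6 + 310 \cdot \frac{1}{192} \left(8 - \frac{13}{6}\right)\right)} = \frac{1}{60414 \cdot \frac{1}{5215} + \left(6 + \frac{155}{96} \cdot \frac{35}{6}\right)} = \frac{1}{\frac{60414}{5215} + \left(6 + \frac{5425}{576}\right)} = \frac{1}{\frac{60414}{5215} + \frac{8881}{576}} = \frac{1}{\frac{81112879}{3003840}} = \frac{3003840}{81112879}$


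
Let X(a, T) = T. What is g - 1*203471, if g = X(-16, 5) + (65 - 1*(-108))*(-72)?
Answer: -215922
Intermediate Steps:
g = -12451 (g = 5 + (65 - 1*(-108))*(-72) = 5 + (65 + 108)*(-72) = 5 + 173*(-72) = 5 - 12456 = -12451)
g - 1*203471 = -12451 - 1*203471 = -12451 - 203471 = -215922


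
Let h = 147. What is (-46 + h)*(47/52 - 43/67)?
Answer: 92213/3484 ≈ 26.468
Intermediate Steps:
(-46 + h)*(47/52 - 43/67) = (-46 + 147)*(47/52 - 43/67) = 101*(47*(1/52) - 43*1/67) = 101*(47/52 - 43/67) = 101*(913/3484) = 92213/3484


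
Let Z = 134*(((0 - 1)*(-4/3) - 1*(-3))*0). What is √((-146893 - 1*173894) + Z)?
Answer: 327*I*√3 ≈ 566.38*I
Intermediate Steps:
Z = 0 (Z = 134*((-(-4)/3 + 3)*0) = 134*((-1*(-4/3) + 3)*0) = 134*((4/3 + 3)*0) = 134*((13/3)*0) = 134*0 = 0)
√((-146893 - 1*173894) + Z) = √((-146893 - 1*173894) + 0) = √((-146893 - 173894) + 0) = √(-320787 + 0) = √(-320787) = 327*I*√3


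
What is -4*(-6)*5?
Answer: 120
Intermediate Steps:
-4*(-6)*5 = 24*5 = 120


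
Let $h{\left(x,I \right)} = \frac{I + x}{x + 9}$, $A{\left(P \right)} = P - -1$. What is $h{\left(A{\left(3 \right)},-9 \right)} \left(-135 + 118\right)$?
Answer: $\frac{85}{13} \approx 6.5385$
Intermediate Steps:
$A{\left(P \right)} = 1 + P$ ($A{\left(P \right)} = P + 1 = 1 + P$)
$h{\left(x,I \right)} = \frac{I + x}{9 + x}$
$h{\left(A{\left(3 \right)},-9 \right)} \left(-135 + 118\right) = \frac{-9 + \left(1 + 3\right)}{9 + \left(1 + 3\right)} \left(-135 + 118\right) = \frac{-9 + 4}{9 + 4} \left(-17\right) = \frac{1}{13} \left(-5\right) \left(-17\right) = \left(- \frac{5}{13}\right) \left(-17\right) = \frac{85}{13}$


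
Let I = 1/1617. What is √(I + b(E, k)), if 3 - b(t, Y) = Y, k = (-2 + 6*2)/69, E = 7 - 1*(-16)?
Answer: √8956706/1771 ≈ 1.6899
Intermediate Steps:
I = 1/1617 ≈ 0.00061843
E = 23 (E = 7 + 16 = 23)
k = 10/69 (k = (-2 + 12)*(1/69) = 10*(1/69) = 10/69 ≈ 0.14493)
b(t, Y) = 3 - Y
√(I + b(E, k)) = √(1/1617 + (3 - 1*10/69)) = √(1/1617 + (3 - 10/69)) = √(1/1617 + 197/69) = √(35402/12397) = √8956706/1771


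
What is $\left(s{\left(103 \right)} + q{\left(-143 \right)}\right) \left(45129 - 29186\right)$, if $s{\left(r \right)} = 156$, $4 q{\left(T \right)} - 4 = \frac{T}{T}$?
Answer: $\frac{10028147}{4} \approx 2.507 \cdot 10^{6}$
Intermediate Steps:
$q{\left(T \right)} = \frac{5}{4}$ ($q{\left(T \right)} = 1 + \frac{T \frac{1}{T}}{4} = 1 + \frac{1}{4} \cdot 1 = 1 + \frac{1}{4} = \frac{5}{4}$)
$\left(s{\left(103 \right)} + q{\left(-143 \right)}\right) \left(45129 - 29186\right) = \left(156 + \frac{5}{4}\right) \left(45129 - 29186\right) = \frac{629}{4} \cdot 15943 = \frac{10028147}{4}$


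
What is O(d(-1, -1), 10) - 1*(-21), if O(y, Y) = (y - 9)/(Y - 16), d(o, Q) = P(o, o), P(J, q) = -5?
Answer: 70/3 ≈ 23.333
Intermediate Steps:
d(o, Q) = -5
O(y, Y) = (-9 + y)/(-16 + Y)
O(d(-1, -1), 10) - 1*(-21) = (-9 - 5)/(-16 + 10) - 1*(-21) = -14/(-6) + 21 = -1/6*(-14) + 21 = 7/3 + 21 = 70/3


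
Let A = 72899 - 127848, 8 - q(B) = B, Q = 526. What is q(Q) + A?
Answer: -55467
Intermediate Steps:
q(B) = 8 - B
A = -54949
q(Q) + A = (8 - 1*526) - 54949 = (8 - 526) - 54949 = -518 - 54949 = -55467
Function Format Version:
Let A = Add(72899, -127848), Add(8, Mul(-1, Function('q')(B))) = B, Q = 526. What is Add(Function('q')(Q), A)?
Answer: -55467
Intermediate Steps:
Function('q')(B) = Add(8, Mul(-1, B))
A = -54949
Add(Function('q')(Q), A) = Add(Add(8, Mul(-1, 526)), -54949) = Add(Add(8, -526), -54949) = Add(-518, -54949) = -55467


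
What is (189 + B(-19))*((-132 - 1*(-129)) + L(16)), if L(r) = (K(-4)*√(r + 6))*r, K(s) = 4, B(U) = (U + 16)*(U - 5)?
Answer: -783 + 16704*√22 ≈ 77566.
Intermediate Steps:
B(U) = (-5 + U)*(16 + U) (B(U) = (16 + U)*(-5 + U) = (-5 + U)*(16 + U))
L(r) = 4*r*√(6 + r) (L(r) = (4*√(r + 6))*r = (4*√(6 + r))*r = 4*r*√(6 + r))
(189 + B(-19))*((-132 - 1*(-129)) + L(16)) = (189 + (-80 + (-19)² + 11*(-19)))*((-132 - 1*(-129)) + 4*16*√(6 + 16)) = (189 + (-80 + 361 - 209))*((-132 + 129) + 4*16*√22) = (189 + 72)*(-3 + 64*√22) = 261*(-3 + 64*√22) = -783 + 16704*√22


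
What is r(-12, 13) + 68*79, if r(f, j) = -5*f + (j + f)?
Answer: 5433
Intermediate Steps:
r(f, j) = j - 4*f (r(f, j) = -5*f + (f + j) = j - 4*f)
r(-12, 13) + 68*79 = (13 - 4*(-12)) + 68*79 = (13 + 48) + 5372 = 61 + 5372 = 5433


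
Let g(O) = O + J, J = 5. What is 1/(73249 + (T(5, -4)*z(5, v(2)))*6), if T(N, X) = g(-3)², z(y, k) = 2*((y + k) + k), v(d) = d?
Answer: 1/73681 ≈ 1.3572e-5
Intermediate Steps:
g(O) = 5 + O (g(O) = O + 5 = 5 + O)
z(y, k) = 2*y + 4*k (z(y, k) = 2*((k + y) + k) = 2*(y + 2*k) = 2*y + 4*k)
T(N, X) = 4 (T(N, X) = (5 - 3)² = 2² = 4)
1/(73249 + (T(5, -4)*z(5, v(2)))*6) = 1/(73249 + (4*(2*5 + 4*2))*6) = 1/(73249 + (4*(10 + 8))*6) = 1/(73249 + (4*18)*6) = 1/(73249 + 72*6) = 1/(73249 + 432) = 1/73681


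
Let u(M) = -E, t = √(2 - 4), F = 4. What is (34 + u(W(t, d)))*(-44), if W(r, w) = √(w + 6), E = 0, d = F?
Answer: -1496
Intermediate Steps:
d = 4
t = I*√2 (t = √(-2) = I*√2 ≈ 1.4142*I)
W(r, w) = √(6 + w)
u(M) = 0 (u(M) = -1*0 = 0)
(34 + u(W(t, d)))*(-44) = (34 + 0)*(-44) = 34*(-44) = -1496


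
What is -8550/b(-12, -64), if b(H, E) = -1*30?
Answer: 285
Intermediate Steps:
b(H, E) = -30
-8550/b(-12, -64) = -8550/(-30) = -8550*(-1/30) = 285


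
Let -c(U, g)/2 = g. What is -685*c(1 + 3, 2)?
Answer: 2740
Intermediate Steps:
c(U, g) = -2*g
-685*c(1 + 3, 2) = -(-1370)*2 = -685*(-4) = 2740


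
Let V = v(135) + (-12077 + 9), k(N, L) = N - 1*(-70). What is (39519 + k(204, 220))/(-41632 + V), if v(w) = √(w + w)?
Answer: -71229470/96122991 - 39793*√30/961229910 ≈ -0.74125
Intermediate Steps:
k(N, L) = 70 + N (k(N, L) = N + 70 = 70 + N)
v(w) = √2*√w (v(w) = √(2*w) = √2*√w)
V = -12068 + 3*√30 (V = √2*√135 + (-12077 + 9) = √2*(3*√15) - 12068 = 3*√30 - 12068 = -12068 + 3*√30 ≈ -12052.)
(39519 + k(204, 220))/(-41632 + V) = (39519 + (70 + 204))/(-41632 + (-12068 + 3*√30)) = (39519 + 274)/(-53700 + 3*√30) = 39793/(-53700 + 3*√30)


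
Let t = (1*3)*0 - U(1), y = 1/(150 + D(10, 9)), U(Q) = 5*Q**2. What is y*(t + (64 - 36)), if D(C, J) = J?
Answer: 23/159 ≈ 0.14465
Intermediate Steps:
y = 1/159 (y = 1/(150 + 9) = 1/159 ≈ 0.0062893)
t = -5 (t = (1*3)*0 - 5*1**2 = 3*0 - 5 = 0 - 1*5 = 0 - 5 = -5)
y*(t + (64 - 36)) = (-5 + (64 - 36))/159 = (-5 + 28)/159 = (1/159)*23 = 23/159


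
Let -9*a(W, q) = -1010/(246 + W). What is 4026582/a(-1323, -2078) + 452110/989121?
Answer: -19302527602780673/499506105 ≈ -3.8643e+7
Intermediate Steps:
a(W, q) = 1010/(9*(246 + W)) (a(W, q) = -(-1010)/(9*(246 + W)) = 1010/(9*(246 + W)))
4026582/a(-1323, -2078) + 452110/989121 = 4026582/((1010/(9*(246 - 1323)))) + 452110/989121 = 4026582/(((1010/9)/(-1077))) + 452110*(1/989121) = 4026582/(((1010/9)*(-1/1077))) + 452110/989121 = 4026582/(-1010/9693) + 452110/989121 = 4026582*(-9693/1010) + 452110/989121 = -19514829663/505 + 452110/989121 = -19302527602780673/499506105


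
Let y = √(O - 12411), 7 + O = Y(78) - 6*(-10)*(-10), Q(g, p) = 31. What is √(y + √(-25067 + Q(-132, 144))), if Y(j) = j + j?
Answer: √I*√(√12862 + 2*√6259) ≈ 11.654 + 11.654*I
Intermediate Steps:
Y(j) = 2*j
O = -451 (O = -7 + (2*78 - 6*(-10)*(-10)) = -7 + (156 - (-60)*(-10)) = -7 + (156 - 1*600) = -7 + (156 - 600) = -7 - 444 = -451)
y = I*√12862 (y = √(-451 - 12411) = √(-12862) = I*√12862 ≈ 113.41*I)
√(y + √(-25067 + Q(-132, 144))) = √(I*√12862 + √(-25067 + 31)) = √(I*√12862 + √(-25036)) = √(I*√12862 + 2*I*√6259)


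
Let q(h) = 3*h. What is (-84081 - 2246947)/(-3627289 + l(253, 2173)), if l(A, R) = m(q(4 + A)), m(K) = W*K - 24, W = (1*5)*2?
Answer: 2331028/3619603 ≈ 0.64400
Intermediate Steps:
W = 10 (W = 5*2 = 10)
m(K) = -24 + 10*K (m(K) = 10*K - 24 = -24 + 10*K)
l(A, R) = 96 + 30*A (l(A, R) = -24 + 10*(3*(4 + A)) = -24 + 10*(12 + 3*A) = -24 + (120 + 30*A) = 96 + 30*A)
(-84081 - 2246947)/(-3627289 + l(253, 2173)) = (-84081 - 2246947)/(-3627289 + (96 + 30*253)) = -2331028/(-3627289 + (96 + 7590)) = -2331028/(-3627289 + 7686) = -2331028/(-3619603) = -2331028*(-1/3619603) = 2331028/3619603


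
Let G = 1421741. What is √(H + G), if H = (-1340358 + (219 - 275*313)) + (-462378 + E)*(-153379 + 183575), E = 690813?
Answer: √6897818787 ≈ 83053.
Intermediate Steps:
H = 6896397046 (H = (-1340358 + (219 - 275*313)) + (-462378 + 690813)*(-153379 + 183575) = (-1340358 + (219 - 86075)) + 228435*30196 = (-1340358 - 85856) + 6897823260 = -1426214 + 6897823260 = 6896397046)
√(H + G) = √(6896397046 + 1421741) = √6897818787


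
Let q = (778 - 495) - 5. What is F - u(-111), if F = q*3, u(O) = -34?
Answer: 868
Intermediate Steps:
q = 278 (q = 283 - 5 = 278)
F = 834 (F = 278*3 = 834)
F - u(-111) = 834 - 1*(-34) = 834 + 34 = 868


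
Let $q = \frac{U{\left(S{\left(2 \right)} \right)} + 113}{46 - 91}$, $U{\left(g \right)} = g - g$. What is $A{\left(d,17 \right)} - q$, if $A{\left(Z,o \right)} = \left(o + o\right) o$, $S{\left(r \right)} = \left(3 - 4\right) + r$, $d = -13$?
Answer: $\frac{26123}{45} \approx 580.51$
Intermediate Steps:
$S{\left(r \right)} = -1 + r$
$U{\left(g \right)} = 0$
$A{\left(Z,o \right)} = 2 o^{2}$ ($A{\left(Z,o \right)} = 2 o o = 2 o^{2}$)
$q = - \frac{113}{45}$ ($q = \frac{0 + 113}{46 - 91} = \frac{113}{-45} = 113 \left(- \frac{1}{45}\right) = - \frac{113}{45} \approx -2.5111$)
$A{\left(d,17 \right)} - q = 2 \cdot 17^{2} - - \frac{113}{45} = 2 \cdot 289 + \frac{113}{45} = 578 + \frac{113}{45} = \frac{26123}{45}$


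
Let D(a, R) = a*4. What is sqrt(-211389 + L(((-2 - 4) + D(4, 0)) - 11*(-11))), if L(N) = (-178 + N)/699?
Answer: I*sqrt(103284909642)/699 ≈ 459.77*I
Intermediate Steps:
D(a, R) = 4*a
L(N) = -178/699 + N/699 (L(N) = (-178 + N)*(1/699) = -178/699 + N/699)
sqrt(-211389 + L(((-2 - 4) + D(4, 0)) - 11*(-11))) = sqrt(-211389 + (-178/699 + (((-2 - 4) + 4*4) - 11*(-11))/699)) = sqrt(-211389 + (-178/699 + ((-6 + 16) + 121)/699)) = sqrt(-211389 + (-178/699 + (10 + 121)/699)) = sqrt(-211389 + (-178/699 + (1/699)*131)) = sqrt(-211389 + (-178/699 + 131/699)) = sqrt(-211389 - 47/699) = sqrt(-147760958/699) = I*sqrt(103284909642)/699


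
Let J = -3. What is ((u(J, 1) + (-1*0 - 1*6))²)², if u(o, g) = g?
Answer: 625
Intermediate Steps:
((u(J, 1) + (-1*0 - 1*6))²)² = ((1 + (-1*0 - 1*6))²)² = ((1 + (0 - 6))²)² = ((1 - 6)²)² = ((-5)²)² = 25² = 625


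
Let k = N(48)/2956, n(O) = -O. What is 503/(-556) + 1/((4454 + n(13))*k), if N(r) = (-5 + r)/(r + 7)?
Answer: -5659909/106175428 ≈ -0.053307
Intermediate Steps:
N(r) = (-5 + r)/(7 + r)
k = 43/162580 (k = ((-5 + 48)/(7 + 48))/2956 = (43/55)*(1/2956) = 43/162580 ≈ 0.00026449)
503/(-556) + 1/((4454 + n(13))*k) = 503/(-556) + 1/((4454 - 1*13)*(43/162580)) = 503*(-1/556) + (162580/43)/(4454 - 13) = -503/556 + (162580/43)/4441 = -503/556 + (1/4441)*(162580/43) = -503/556 + 162580/190963 = -5659909/106175428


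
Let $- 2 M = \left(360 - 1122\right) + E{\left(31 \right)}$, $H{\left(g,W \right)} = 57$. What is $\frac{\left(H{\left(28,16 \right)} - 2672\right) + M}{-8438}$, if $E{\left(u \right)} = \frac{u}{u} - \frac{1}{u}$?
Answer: $\frac{69269}{261578} \approx 0.26481$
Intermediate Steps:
$E{\left(u \right)} = 1 - \frac{1}{u}$
$M = \frac{11796}{31}$ ($M = - \frac{\left(360 - 1122\right) + \frac{-1 + 31}{31}}{2} = - \frac{-762 + \frac{1}{31} \cdot 30}{2} = - \frac{-762 + \frac{30}{31}}{2} = \left(- \frac{1}{2}\right) \left(- \frac{23592}{31}\right) = \frac{11796}{31} \approx 380.52$)
$\frac{\left(H{\left(28,16 \right)} - 2672\right) + M}{-8438} = \frac{\left(57 - 2672\right) + \frac{11796}{31}}{-8438} = \left(-2615 + \frac{11796}{31}\right) \left(- \frac{1}{8438}\right) = \left(- \frac{69269}{31}\right) \left(- \frac{1}{8438}\right) = \frac{69269}{261578}$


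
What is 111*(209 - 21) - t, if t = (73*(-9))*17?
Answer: 32037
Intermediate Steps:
t = -11169 (t = -657*17 = -11169)
111*(209 - 21) - t = 111*(209 - 21) - 1*(-11169) = 111*188 + 11169 = 20868 + 11169 = 32037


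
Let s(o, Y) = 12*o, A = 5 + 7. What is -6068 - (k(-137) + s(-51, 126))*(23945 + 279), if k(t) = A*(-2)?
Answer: 15400396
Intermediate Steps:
A = 12
k(t) = -24 (k(t) = 12*(-2) = -24)
-6068 - (k(-137) + s(-51, 126))*(23945 + 279) = -6068 - (-24 + 12*(-51))*(23945 + 279) = -6068 - (-24 - 612)*24224 = -6068 - (-636)*24224 = -6068 - 1*(-15406464) = -6068 + 15406464 = 15400396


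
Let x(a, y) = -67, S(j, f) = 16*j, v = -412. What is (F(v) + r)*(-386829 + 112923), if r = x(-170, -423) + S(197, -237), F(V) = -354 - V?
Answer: -860886558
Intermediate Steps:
r = 3085 (r = -67 + 16*197 = -67 + 3152 = 3085)
(F(v) + r)*(-386829 + 112923) = ((-354 - 1*(-412)) + 3085)*(-386829 + 112923) = ((-354 + 412) + 3085)*(-273906) = (58 + 3085)*(-273906) = 3143*(-273906) = -860886558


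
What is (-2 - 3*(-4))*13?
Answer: 130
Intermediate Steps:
(-2 - 3*(-4))*13 = (-2 + 12)*13 = 10*13 = 130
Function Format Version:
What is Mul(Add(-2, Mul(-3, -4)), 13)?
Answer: 130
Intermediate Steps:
Mul(Add(-2, Mul(-3, -4)), 13) = Mul(Add(-2, 12), 13) = Mul(10, 13) = 130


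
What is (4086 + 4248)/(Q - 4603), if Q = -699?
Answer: -4167/2651 ≈ -1.5719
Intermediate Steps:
(4086 + 4248)/(Q - 4603) = (4086 + 4248)/(-699 - 4603) = 8334/(-5302) = 8334*(-1/5302) = -4167/2651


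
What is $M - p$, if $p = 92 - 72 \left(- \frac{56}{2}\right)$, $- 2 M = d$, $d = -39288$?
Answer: $17536$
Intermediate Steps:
$M = 19644$ ($M = \left(- \frac{1}{2}\right) \left(-39288\right) = 19644$)
$p = 2108$ ($p = 92 - 72 \left(\left(-56\right) \frac{1}{2}\right) = 92 - -2016 = 92 + 2016 = 2108$)
$M - p = 19644 - 2108 = 17536$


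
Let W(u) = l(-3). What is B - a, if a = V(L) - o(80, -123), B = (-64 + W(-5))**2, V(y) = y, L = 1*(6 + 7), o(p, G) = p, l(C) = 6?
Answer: 3431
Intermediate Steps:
W(u) = 6
L = 13 (L = 1*13 = 13)
B = 3364 (B = (-64 + 6)**2 = (-58)**2 = 3364)
a = -67 (a = 13 - 1*80 = 13 - 80 = -67)
B - a = 3364 - 1*(-67) = 3364 + 67 = 3431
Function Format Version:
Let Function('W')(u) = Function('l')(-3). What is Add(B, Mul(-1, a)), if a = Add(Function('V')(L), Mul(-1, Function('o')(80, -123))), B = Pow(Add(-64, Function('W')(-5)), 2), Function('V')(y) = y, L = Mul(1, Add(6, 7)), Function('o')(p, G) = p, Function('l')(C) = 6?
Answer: 3431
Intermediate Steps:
Function('W')(u) = 6
L = 13 (L = Mul(1, 13) = 13)
B = 3364 (B = Pow(Add(-64, 6), 2) = Pow(-58, 2) = 3364)
a = -67 (a = Add(13, Mul(-1, 80)) = Add(13, -80) = -67)
Add(B, Mul(-1, a)) = Add(3364, Mul(-1, -67)) = Add(3364, 67) = 3431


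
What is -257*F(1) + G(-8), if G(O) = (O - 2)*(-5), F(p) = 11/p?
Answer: -2777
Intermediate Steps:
G(O) = 10 - 5*O (G(O) = (-2 + O)*(-5) = 10 - 5*O)
-257*F(1) + G(-8) = -2827/1 + (10 - 5*(-8)) = -2827 + (10 + 40) = -257*11 + 50 = -2827 + 50 = -2777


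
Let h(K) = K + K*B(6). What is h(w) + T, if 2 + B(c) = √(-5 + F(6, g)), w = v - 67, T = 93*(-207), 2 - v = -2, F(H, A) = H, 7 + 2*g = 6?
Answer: -19251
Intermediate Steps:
g = -½ (g = -7/2 + (½)*6 = -7/2 + 3 = -½ ≈ -0.50000)
v = 4 (v = 2 - 1*(-2) = 2 + 2 = 4)
T = -19251
w = -63 (w = 4 - 67 = -63)
B(c) = -1 (B(c) = -2 + √(-5 + 6) = -2 + √1 = -2 + 1 = -1)
h(K) = 0 (h(K) = K + K*(-1) = K - K = 0)
h(w) + T = 0 - 19251 = -19251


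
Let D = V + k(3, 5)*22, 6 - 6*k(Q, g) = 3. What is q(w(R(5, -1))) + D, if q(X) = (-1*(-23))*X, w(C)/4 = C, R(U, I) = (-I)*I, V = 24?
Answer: -57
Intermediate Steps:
k(Q, g) = ½ (k(Q, g) = 1 - ⅙*3 = 1 - ½ = ½)
R(U, I) = -I²
w(C) = 4*C
D = 35 (D = 24 + (½)*22 = 24 + 11 = 35)
q(X) = 23*X
q(w(R(5, -1))) + D = 23*(4*(-1*(-1)²)) + 35 = 23*(4*(-1*1)) + 35 = 23*(4*(-1)) + 35 = 23*(-4) + 35 = -92 + 35 = -57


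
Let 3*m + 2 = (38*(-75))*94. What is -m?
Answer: 267902/3 ≈ 89301.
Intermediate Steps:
m = -267902/3 (m = -⅔ + ((38*(-75))*94)/3 = -⅔ + (-2850*94)/3 = -⅔ + (⅓)*(-267900) = -⅔ - 89300 = -267902/3 ≈ -89301.)
-m = -1*(-267902/3) = 267902/3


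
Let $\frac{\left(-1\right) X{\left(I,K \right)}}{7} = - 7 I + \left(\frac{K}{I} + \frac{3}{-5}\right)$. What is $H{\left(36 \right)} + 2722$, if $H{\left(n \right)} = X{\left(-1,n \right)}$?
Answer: $\frac{14646}{5} \approx 2929.2$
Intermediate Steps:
$X{\left(I,K \right)} = \frac{21}{5} + 49 I - \frac{7 K}{I}$ ($X{\left(I,K \right)} = - 7 \left(- 7 I + \left(\frac{K}{I} + \frac{3}{-5}\right)\right) = - 7 \left(- 7 I + \left(\frac{K}{I} + 3 \left(- \frac{1}{5}\right)\right)\right) = - 7 \left(- 7 I - \left(\frac{3}{5} - \frac{K}{I}\right)\right) = - 7 \left(- \frac{3}{5} - 7 I + \frac{K}{I}\right) = \frac{21}{5} + 49 I - \frac{7 K}{I}$)
$H{\left(n \right)} = - \frac{224}{5} + 7 n$ ($H{\left(n \right)} = \frac{21}{5} + 49 \left(-1\right) - \frac{7 n}{-1} = \frac{21}{5} - 49 - 7 n \left(-1\right) = \frac{21}{5} - 49 + 7 n = - \frac{224}{5} + 7 n$)
$H{\left(36 \right)} + 2722 = \left(- \frac{224}{5} + 7 \cdot 36\right) + 2722 = \left(- \frac{224}{5} + 252\right) + 2722 = \frac{1036}{5} + 2722 = \frac{14646}{5}$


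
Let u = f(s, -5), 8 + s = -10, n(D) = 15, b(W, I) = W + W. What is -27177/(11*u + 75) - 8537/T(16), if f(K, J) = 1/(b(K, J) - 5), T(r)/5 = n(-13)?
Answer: -109726643/229800 ≈ -477.49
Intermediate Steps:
b(W, I) = 2*W
s = -18 (s = -8 - 10 = -18)
T(r) = 75 (T(r) = 5*15 = 75)
f(K, J) = 1/(-5 + 2*K) (f(K, J) = 1/(2*K - 5) = 1/(-5 + 2*K))
u = -1/41 (u = 1/(-5 + 2*(-18)) = 1/(-5 - 36) = 1/(-41) = -1/41 ≈ -0.024390)
-27177/(11*u + 75) - 8537/T(16) = -27177/(11*(-1/41) + 75) - 8537/75 = -27177/(-11/41 + 75) - 8537*1/75 = -27177/3064/41 - 8537/75 = -27177*41/3064 - 8537/75 = -1114257/3064 - 8537/75 = -109726643/229800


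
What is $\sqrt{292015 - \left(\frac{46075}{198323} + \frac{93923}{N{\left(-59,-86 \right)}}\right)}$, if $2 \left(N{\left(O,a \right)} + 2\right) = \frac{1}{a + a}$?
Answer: $\frac{\sqrt{6328001455423847677582}}{136644547} \approx 582.16$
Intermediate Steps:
$N{\left(O,a \right)} = -2 + \frac{1}{4 a}$ ($N{\left(O,a \right)} = -2 + \frac{1}{2 \left(a + a\right)} = -2 + \frac{1}{2 \cdot 2 a} = -2 + \frac{\frac{1}{2} \frac{1}{a}}{2} = -2 + \frac{1}{4 a}$)
$\sqrt{292015 - \left(\frac{46075}{198323} + \frac{93923}{N{\left(-59,-86 \right)}}\right)} = \sqrt{292015 - \left(\frac{46075}{198323} + \frac{93923}{-2 + \frac{1}{4 \left(-86\right)}}\right)} = \sqrt{292015 - \left(\frac{46075}{198323} + \frac{93923}{-2 + \frac{1}{4} \left(- \frac{1}{86}\right)}\right)} = \sqrt{292015 - \left(\frac{46075}{198323} + \frac{93923}{-2 - \frac{1}{344}}\right)} = \sqrt{292015 - \left(\frac{46075}{198323} + \frac{93923}{- \frac{689}{344}}\right)} = \sqrt{292015 - - \frac{6407687602701}{136644547}} = \sqrt{292015 + \left(\frac{32309512}{689} - \frac{46075}{198323}\right)} = \sqrt{292015 + \frac{6407687602701}{136644547}} = \sqrt{\frac{46309944994906}{136644547}} = \frac{\sqrt{6328001455423847677582}}{136644547}$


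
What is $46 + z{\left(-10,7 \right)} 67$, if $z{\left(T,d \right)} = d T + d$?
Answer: $-4175$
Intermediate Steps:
$z{\left(T,d \right)} = d + T d$ ($z{\left(T,d \right)} = T d + d = d + T d$)
$46 + z{\left(-10,7 \right)} 67 = 46 + 7 \left(1 - 10\right) 67 = 46 + 7 \left(-9\right) 67 = 46 - 4221 = -4175$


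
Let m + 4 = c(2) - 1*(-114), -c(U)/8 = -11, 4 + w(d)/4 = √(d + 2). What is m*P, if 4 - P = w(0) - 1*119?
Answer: 27522 - 792*√2 ≈ 26402.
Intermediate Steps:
w(d) = -16 + 4*√(2 + d) (w(d) = -16 + 4*√(d + 2) = -16 + 4*√(2 + d))
c(U) = 88 (c(U) = -8*(-11) = 88)
P = 139 - 4*√2 (P = 4 - ((-16 + 4*√(2 + 0)) - 1*119) = 4 - ((-16 + 4*√2) - 119) = 4 - (-135 + 4*√2) = 4 + (135 - 4*√2) = 139 - 4*√2 ≈ 133.34)
m = 198 (m = -4 + (88 - 1*(-114)) = -4 + (88 + 114) = -4 + 202 = 198)
m*P = 198*(139 - 4*√2) = 27522 - 792*√2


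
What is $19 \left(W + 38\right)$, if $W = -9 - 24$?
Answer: $95$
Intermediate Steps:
$W = -33$ ($W = -9 - 24 = -33$)
$19 \left(W + 38\right) = 19 \left(-33 + 38\right) = 19 \cdot 5 = 95$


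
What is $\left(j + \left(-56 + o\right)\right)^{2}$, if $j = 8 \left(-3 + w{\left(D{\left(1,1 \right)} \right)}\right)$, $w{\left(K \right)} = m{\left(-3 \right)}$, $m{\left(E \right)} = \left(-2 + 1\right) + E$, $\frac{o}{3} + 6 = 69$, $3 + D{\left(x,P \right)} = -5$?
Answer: $5929$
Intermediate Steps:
$D{\left(x,P \right)} = -8$ ($D{\left(x,P \right)} = -3 - 5 = -8$)
$o = 189$ ($o = -18 + 3 \cdot 69 = -18 + 207 = 189$)
$m{\left(E \right)} = -1 + E$
$w{\left(K \right)} = -4$ ($w{\left(K \right)} = -1 - 3 = -4$)
$j = -56$ ($j = 8 \left(-3 - 4\right) = 8 \left(-7\right) = -56$)
$\left(j + \left(-56 + o\right)\right)^{2} = \left(-56 + \left(-56 + 189\right)\right)^{2} = \left(-56 + 133\right)^{2} = 77^{2} = 5929$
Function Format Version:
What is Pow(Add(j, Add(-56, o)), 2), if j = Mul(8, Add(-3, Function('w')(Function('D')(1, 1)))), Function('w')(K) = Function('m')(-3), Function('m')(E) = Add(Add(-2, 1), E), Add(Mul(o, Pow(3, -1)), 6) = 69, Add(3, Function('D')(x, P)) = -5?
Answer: 5929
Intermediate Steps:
Function('D')(x, P) = -8 (Function('D')(x, P) = Add(-3, -5) = -8)
o = 189 (o = Add(-18, Mul(3, 69)) = Add(-18, 207) = 189)
Function('m')(E) = Add(-1, E)
Function('w')(K) = -4 (Function('w')(K) = Add(-1, -3) = -4)
j = -56 (j = Mul(8, Add(-3, -4)) = Mul(8, -7) = -56)
Pow(Add(j, Add(-56, o)), 2) = Pow(Add(-56, Add(-56, 189)), 2) = Pow(Add(-56, 133), 2) = Pow(77, 2) = 5929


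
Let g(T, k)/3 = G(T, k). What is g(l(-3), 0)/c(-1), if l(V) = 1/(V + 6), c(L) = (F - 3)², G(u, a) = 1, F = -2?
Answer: 3/25 ≈ 0.12000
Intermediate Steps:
c(L) = 25 (c(L) = (-2 - 3)² = (-5)² = 25)
l(V) = 1/(6 + V)
g(T, k) = 3 (g(T, k) = 3*1 = 3)
g(l(-3), 0)/c(-1) = 3/25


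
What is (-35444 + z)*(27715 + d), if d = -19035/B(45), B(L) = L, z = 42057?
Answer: 180481996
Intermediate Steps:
d = -423 (d = -19035/45 = -19035*1/45 = -423)
(-35444 + z)*(27715 + d) = (-35444 + 42057)*(27715 - 423) = 6613*27292 = 180481996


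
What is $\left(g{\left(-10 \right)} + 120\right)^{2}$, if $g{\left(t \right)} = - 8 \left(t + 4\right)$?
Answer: $28224$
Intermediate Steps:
$g{\left(t \right)} = -32 - 8 t$ ($g{\left(t \right)} = - 8 \left(4 + t\right) = -32 - 8 t$)
$\left(g{\left(-10 \right)} + 120\right)^{2} = \left(\left(-32 - -80\right) + 120\right)^{2} = \left(\left(-32 + 80\right) + 120\right)^{2} = \left(48 + 120\right)^{2} = 168^{2} = 28224$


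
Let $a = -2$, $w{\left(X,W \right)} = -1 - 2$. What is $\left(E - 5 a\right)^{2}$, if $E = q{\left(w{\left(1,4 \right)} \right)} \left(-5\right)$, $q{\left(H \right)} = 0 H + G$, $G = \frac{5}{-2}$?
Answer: $\frac{2025}{4} \approx 506.25$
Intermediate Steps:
$w{\left(X,W \right)} = -3$ ($w{\left(X,W \right)} = -1 - 2 = -3$)
$G = - \frac{5}{2}$ ($G = 5 \left(- \frac{1}{2}\right) = - \frac{5}{2} \approx -2.5$)
$q{\left(H \right)} = - \frac{5}{2}$ ($q{\left(H \right)} = 0 H - \frac{5}{2} = 0 - \frac{5}{2} = - \frac{5}{2}$)
$E = \frac{25}{2}$ ($E = \left(- \frac{5}{2}\right) \left(-5\right) = \frac{25}{2} \approx 12.5$)
$\left(E - 5 a\right)^{2} = \left(\frac{25}{2} - -10\right)^{2} = \left(\frac{25}{2} + 10\right)^{2} = \left(\frac{45}{2}\right)^{2} = \frac{2025}{4}$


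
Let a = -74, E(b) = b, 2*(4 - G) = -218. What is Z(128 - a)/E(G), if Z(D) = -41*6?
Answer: -246/113 ≈ -2.1770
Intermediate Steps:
G = 113 (G = 4 - ½*(-218) = 4 + 109 = 113)
Z(D) = -246
Z(128 - a)/E(G) = -246/113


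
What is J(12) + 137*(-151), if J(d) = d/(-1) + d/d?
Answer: -20698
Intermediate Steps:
J(d) = 1 - d (J(d) = d*(-1) + 1 = -d + 1 = 1 - d)
J(12) + 137*(-151) = (1 - 1*12) + 137*(-151) = (1 - 12) - 20687 = -11 - 20687 = -20698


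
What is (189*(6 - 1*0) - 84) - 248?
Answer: 802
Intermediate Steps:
(189*(6 - 1*0) - 84) - 248 = (189*(6 + 0) - 84) - 248 = (189*6 - 84) - 248 = (1134 - 84) - 248 = 1050 - 248 = 802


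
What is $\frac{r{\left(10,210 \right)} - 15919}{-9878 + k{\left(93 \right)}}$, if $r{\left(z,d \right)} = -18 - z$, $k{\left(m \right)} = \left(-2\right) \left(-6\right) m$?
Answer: $\frac{15947}{8762} \approx 1.82$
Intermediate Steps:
$k{\left(m \right)} = 12 m$
$\frac{r{\left(10,210 \right)} - 15919}{-9878 + k{\left(93 \right)}} = \frac{\left(-18 - 10\right) - 15919}{-9878 + 12 \cdot 93} = \frac{\left(-18 - 10\right) - 15919}{-9878 + 1116} = \frac{-28 - 15919}{-8762} = \left(-15947\right) \left(- \frac{1}{8762}\right) = \frac{15947}{8762}$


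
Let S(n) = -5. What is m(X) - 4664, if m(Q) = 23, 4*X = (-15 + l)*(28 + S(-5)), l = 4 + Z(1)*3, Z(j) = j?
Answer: -4641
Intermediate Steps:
l = 7 (l = 4 + 1*3 = 4 + 3 = 7)
X = -46 (X = ((-15 + 7)*(28 - 5))/4 = (-8*23)/4 = (¼)*(-184) = -46)
m(X) - 4664 = 23 - 4664 = -4641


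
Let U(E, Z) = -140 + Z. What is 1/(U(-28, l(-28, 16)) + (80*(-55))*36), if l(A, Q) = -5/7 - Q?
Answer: -7/1109897 ≈ -6.3069e-6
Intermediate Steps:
l(A, Q) = -5/7 - Q (l(A, Q) = -5*⅐ - Q = -5/7 - Q)
1/(U(-28, l(-28, 16)) + (80*(-55))*36) = 1/((-140 + (-5/7 - 1*16)) + (80*(-55))*36) = 1/((-140 + (-5/7 - 16)) - 4400*36) = 1/((-140 - 117/7) - 158400) = 1/(-1097/7 - 158400) = 1/(-1109897/7) = -7/1109897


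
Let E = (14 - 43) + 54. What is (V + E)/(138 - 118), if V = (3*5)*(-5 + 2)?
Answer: -1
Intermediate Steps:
E = 25 (E = -29 + 54 = 25)
V = -45 (V = 15*(-3) = -45)
(V + E)/(138 - 118) = (-45 + 25)/(138 - 118) = -20/20 = (1/20)*(-20) = -1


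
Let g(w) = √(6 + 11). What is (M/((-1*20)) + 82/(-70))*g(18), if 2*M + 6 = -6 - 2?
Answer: -23*√17/28 ≈ -3.3868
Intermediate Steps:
g(w) = √17
M = -7 (M = -3 + (-6 - 2)/2 = -3 + (½)*(-8) = -3 - 4 = -7)
(M/((-1*20)) + 82/(-70))*g(18) = (-7/((-1*20)) + 82/(-70))*√17 = (-7/(-20) + 82*(-1/70))*√17 = (-7*(-1/20) - 41/35)*√17 = (7/20 - 41/35)*√17 = -23*√17/28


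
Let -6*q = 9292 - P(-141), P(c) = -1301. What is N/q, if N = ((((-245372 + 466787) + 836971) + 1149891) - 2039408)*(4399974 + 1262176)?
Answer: -1912323216700/3531 ≈ -5.4158e+8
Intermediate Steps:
N = 956161608350 (N = (((221415 + 836971) + 1149891) - 2039408)*5662150 = ((1058386 + 1149891) - 2039408)*5662150 = (2208277 - 2039408)*5662150 = 168869*5662150 = 956161608350)
q = -3531/2 (q = -(9292 - 1*(-1301))/6 = -(9292 + 1301)/6 = -⅙*10593 = -3531/2 ≈ -1765.5)
N/q = 956161608350/(-3531/2) = 956161608350*(-2/3531) = -1912323216700/3531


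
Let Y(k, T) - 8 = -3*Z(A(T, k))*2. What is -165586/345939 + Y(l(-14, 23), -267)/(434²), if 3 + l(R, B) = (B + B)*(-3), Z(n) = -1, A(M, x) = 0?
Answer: -2227448105/4654263306 ≈ -0.47858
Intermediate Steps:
l(R, B) = -3 - 6*B (l(R, B) = -3 + (B + B)*(-3) = -3 + (2*B)*(-3) = -3 - 6*B)
Y(k, T) = 14 (Y(k, T) = 8 - 3*(-1)*2 = 8 + 3*2 = 8 + 6 = 14)
-165586/345939 + Y(l(-14, 23), -267)/(434²) = -165586/345939 + 14/(434²) = -165586*1/345939 + 14/188356 = -165586/345939 + 14*(1/188356) = -165586/345939 + 1/13454 = -2227448105/4654263306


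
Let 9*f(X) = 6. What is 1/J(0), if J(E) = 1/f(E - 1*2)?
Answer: ⅔ ≈ 0.66667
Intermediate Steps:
f(X) = ⅔ (f(X) = (⅑)*6 = ⅔)
J(E) = 3/2 (J(E) = 1/(⅔) = 3/2)
1/J(0) = 1/(3/2) = ⅔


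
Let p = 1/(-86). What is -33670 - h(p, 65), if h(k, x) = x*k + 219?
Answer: -2914389/86 ≈ -33888.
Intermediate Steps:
p = -1/86 ≈ -0.011628
h(k, x) = 219 + k*x (h(k, x) = k*x + 219 = 219 + k*x)
-33670 - h(p, 65) = -33670 - (219 - 1/86*65) = -33670 - (219 - 65/86) = -33670 - 1*18769/86 = -33670 - 18769/86 = -2914389/86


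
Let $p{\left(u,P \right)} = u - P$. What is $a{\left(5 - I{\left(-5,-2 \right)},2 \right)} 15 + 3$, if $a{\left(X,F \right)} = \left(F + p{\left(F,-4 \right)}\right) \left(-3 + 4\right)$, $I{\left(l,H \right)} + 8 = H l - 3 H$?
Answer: $123$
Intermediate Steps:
$I{\left(l,H \right)} = -8 - 3 H + H l$ ($I{\left(l,H \right)} = -8 + \left(H l - 3 H\right) = -8 + \left(- 3 H + H l\right) = -8 - 3 H + H l$)
$a{\left(X,F \right)} = 4 + 2 F$ ($a{\left(X,F \right)} = \left(F + \left(F - -4\right)\right) \left(-3 + 4\right) = \left(F + \left(F + 4\right)\right) 1 = \left(F + \left(4 + F\right)\right) 1 = \left(4 + 2 F\right) 1 = 4 + 2 F$)
$a{\left(5 - I{\left(-5,-2 \right)},2 \right)} 15 + 3 = \left(4 + 2 \cdot 2\right) 15 + 3 = \left(4 + 4\right) 15 + 3 = 8 \cdot 15 + 3 = 120 + 3 = 123$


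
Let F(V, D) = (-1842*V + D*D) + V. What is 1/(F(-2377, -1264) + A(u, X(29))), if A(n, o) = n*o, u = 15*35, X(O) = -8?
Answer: 1/5969553 ≈ 1.6752e-7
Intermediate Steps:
F(V, D) = D² - 1841*V (F(V, D) = (-1842*V + D²) + V = (D² - 1842*V) + V = D² - 1841*V)
u = 525
1/(F(-2377, -1264) + A(u, X(29))) = 1/(((-1264)² - 1841*(-2377)) + 525*(-8)) = 1/((1597696 + 4376057) - 4200) = 1/(5973753 - 4200) = 1/5969553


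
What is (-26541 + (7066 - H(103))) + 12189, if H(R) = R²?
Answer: -17895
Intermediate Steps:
(-26541 + (7066 - H(103))) + 12189 = (-26541 + (7066 - 1*103²)) + 12189 = (-26541 + (7066 - 1*10609)) + 12189 = (-26541 + (7066 - 10609)) + 12189 = (-26541 - 3543) + 12189 = -30084 + 12189 = -17895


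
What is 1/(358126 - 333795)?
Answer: 1/24331 ≈ 4.1100e-5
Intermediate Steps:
1/(358126 - 333795) = 1/24331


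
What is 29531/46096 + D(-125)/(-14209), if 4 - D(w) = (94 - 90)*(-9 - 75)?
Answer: 403933339/654978064 ≈ 0.61671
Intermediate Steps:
D(w) = 340 (D(w) = 4 - (94 - 90)*(-9 - 75) = 4 - 4*(-84) = 4 - 1*(-336) = 4 + 336 = 340)
29531/46096 + D(-125)/(-14209) = 29531/46096 + 340/(-14209) = 29531*(1/46096) + 340*(-1/14209) = 29531/46096 - 340/14209 = 403933339/654978064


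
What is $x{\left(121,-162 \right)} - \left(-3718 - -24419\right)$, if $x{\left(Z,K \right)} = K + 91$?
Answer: $-20772$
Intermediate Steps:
$x{\left(Z,K \right)} = 91 + K$
$x{\left(121,-162 \right)} - \left(-3718 - -24419\right) = \left(91 - 162\right) - \left(-3718 - -24419\right) = -71 - \left(-3718 + 24419\right) = -71 - 20701 = -20772$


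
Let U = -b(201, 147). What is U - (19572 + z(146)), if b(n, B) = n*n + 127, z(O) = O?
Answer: -60246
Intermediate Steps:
b(n, B) = 127 + n² (b(n, B) = n² + 127 = 127 + n²)
U = -40528 (U = -(127 + 201²) = -(127 + 40401) = -1*40528 = -40528)
U - (19572 + z(146)) = -40528 - (19572 + 146) = -40528 - 1*19718 = -40528 - 19718 = -60246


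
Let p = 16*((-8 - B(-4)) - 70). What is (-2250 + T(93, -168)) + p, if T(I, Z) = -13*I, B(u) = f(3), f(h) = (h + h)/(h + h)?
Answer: -4723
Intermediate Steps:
f(h) = 1 (f(h) = (2*h)/((2*h)) = (2*h)*(1/(2*h)) = 1)
B(u) = 1
p = -1264 (p = 16*((-8 - 1*1) - 70) = 16*((-8 - 1) - 70) = 16*(-9 - 70) = 16*(-79) = -1264)
(-2250 + T(93, -168)) + p = (-2250 - 13*93) - 1264 = (-2250 - 1209) - 1264 = -3459 - 1264 = -4723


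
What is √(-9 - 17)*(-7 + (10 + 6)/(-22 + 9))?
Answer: -107*I*√26/13 ≈ -41.969*I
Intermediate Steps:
√(-9 - 17)*(-7 + (10 + 6)/(-22 + 9)) = √(-26)*(-7 + 16/(-13)) = (I*√26)*(-7 + 16*(-1/13)) = (I*√26)*(-7 - 16/13) = (I*√26)*(-107/13) = -107*I*√26/13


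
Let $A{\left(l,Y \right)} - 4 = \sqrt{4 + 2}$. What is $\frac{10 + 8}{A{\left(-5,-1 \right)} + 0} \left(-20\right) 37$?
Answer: $-5328 + 1332 \sqrt{6} \approx -2065.3$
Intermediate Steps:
$A{\left(l,Y \right)} = 4 + \sqrt{6}$ ($A{\left(l,Y \right)} = 4 + \sqrt{4 + 2} = 4 + \sqrt{6}$)
$\frac{10 + 8}{A{\left(-5,-1 \right)} + 0} \left(-20\right) 37 = \frac{10 + 8}{\left(4 + \sqrt{6}\right) + 0} \left(-20\right) 37 = \frac{18}{4 + \sqrt{6}} \left(-20\right) 37 = - \frac{360}{4 + \sqrt{6}} \cdot 37 = - \frac{13320}{4 + \sqrt{6}}$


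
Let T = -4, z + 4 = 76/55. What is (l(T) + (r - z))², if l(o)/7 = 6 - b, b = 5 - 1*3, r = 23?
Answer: 8696601/3025 ≈ 2874.9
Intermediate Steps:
z = -144/55 (z = -4 + 76/55 = -144/55 ≈ -2.6182)
b = 2 (b = 5 - 3 = 2)
l(o) = 28 (l(o) = 7*(6 - 1*2) = 7*(6 - 2) = 7*4 = 28)
(l(T) + (r - z))² = (28 + (23 - 1*(-144/55)))² = (28 + (23 + 144/55))² = (28 + 1409/55)² = (2949/55)² = 8696601/3025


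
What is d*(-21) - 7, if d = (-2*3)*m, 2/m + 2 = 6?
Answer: 56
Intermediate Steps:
m = 1/2 (m = 2/(-2 + 6) = 2/4 = 2*(1/4) = 1/2 ≈ 0.50000)
d = -3 (d = -2*3*(1/2) = -6*1/2 = -3)
d*(-21) - 7 = -3*(-21) - 7 = 63 - 7 = 56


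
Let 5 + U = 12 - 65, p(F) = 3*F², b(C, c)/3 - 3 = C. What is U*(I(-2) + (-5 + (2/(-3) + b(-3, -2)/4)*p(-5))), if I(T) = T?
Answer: 3306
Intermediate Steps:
b(C, c) = 9 + 3*C
U = -58 (U = -5 + (12 - 65) = -5 - 53 = -58)
U*(I(-2) + (-5 + (2/(-3) + b(-3, -2)/4)*p(-5))) = -58*(-2 + (-5 + (2/(-3) + (9 + 3*(-3))/4)*(3*(-5)²))) = -58*(-2 + (-5 + (2*(-⅓) + (9 - 9)*(¼))*(3*25))) = -58*(-2 + (-5 + (-⅔ + 0*(¼))*75)) = -58*(-2 + (-5 + (-⅔ + 0)*75)) = -58*(-2 + (-5 - ⅔*75)) = -58*(-2 + (-5 - 50)) = -58*(-2 - 55) = -58*(-57) = 3306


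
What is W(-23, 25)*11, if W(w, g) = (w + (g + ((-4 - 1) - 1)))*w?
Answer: 1012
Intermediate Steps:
W(w, g) = w*(-6 + g + w) (W(w, g) = (w + (g + (-5 - 1)))*w = (w + (g - 6))*w = (w + (-6 + g))*w = (-6 + g + w)*w = w*(-6 + g + w))
W(-23, 25)*11 = -23*(-6 + 25 - 23)*11 = -23*(-4)*11 = 92*11 = 1012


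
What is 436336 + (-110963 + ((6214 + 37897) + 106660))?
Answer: 476144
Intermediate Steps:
436336 + (-110963 + ((6214 + 37897) + 106660)) = 436336 + (-110963 + (44111 + 106660)) = 436336 + (-110963 + 150771) = 436336 + 39808 = 476144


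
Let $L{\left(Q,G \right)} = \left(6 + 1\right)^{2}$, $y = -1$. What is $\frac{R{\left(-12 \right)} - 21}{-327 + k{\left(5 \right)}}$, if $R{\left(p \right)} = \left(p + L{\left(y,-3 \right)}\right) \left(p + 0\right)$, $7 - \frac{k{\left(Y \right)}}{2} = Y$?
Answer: $\frac{465}{323} \approx 1.4396$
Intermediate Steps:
$L{\left(Q,G \right)} = 49$ ($L{\left(Q,G \right)} = 7^{2} = 49$)
$k{\left(Y \right)} = 14 - 2 Y$
$R{\left(p \right)} = p \left(49 + p\right)$ ($R{\left(p \right)} = \left(p + 49\right) \left(p + 0\right) = \left(49 + p\right) p = p \left(49 + p\right)$)
$\frac{R{\left(-12 \right)} - 21}{-327 + k{\left(5 \right)}} = \frac{- 12 \left(49 - 12\right) - 21}{-327 + \left(14 - 10\right)} = \frac{\left(-12\right) 37 - 21}{-327 + \left(14 - 10\right)} = \frac{-444 - 21}{-327 + 4} = - \frac{465}{-323} = \left(-465\right) \left(- \frac{1}{323}\right) = \frac{465}{323}$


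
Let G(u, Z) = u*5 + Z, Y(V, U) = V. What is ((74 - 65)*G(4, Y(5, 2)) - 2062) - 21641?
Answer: -23478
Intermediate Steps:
G(u, Z) = Z + 5*u (G(u, Z) = 5*u + Z = Z + 5*u)
((74 - 65)*G(4, Y(5, 2)) - 2062) - 21641 = ((74 - 65)*(5 + 5*4) - 2062) - 21641 = (9*(5 + 20) - 2062) - 21641 = (9*25 - 2062) - 21641 = (225 - 2062) - 21641 = -1837 - 21641 = -23478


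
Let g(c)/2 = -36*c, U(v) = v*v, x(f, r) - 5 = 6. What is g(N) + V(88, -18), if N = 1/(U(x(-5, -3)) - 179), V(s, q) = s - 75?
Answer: 413/29 ≈ 14.241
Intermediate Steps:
x(f, r) = 11 (x(f, r) = 5 + 6 = 11)
V(s, q) = -75 + s
U(v) = v²
N = -1/58 (N = 1/(11² - 179) = 1/(121 - 179) = 1/(-58) = -1/58 ≈ -0.017241)
g(c) = -72*c (g(c) = 2*(-36*c) = -72*c)
g(N) + V(88, -18) = -72*(-1/58) + (-75 + 88) = 36/29 + 13 = 413/29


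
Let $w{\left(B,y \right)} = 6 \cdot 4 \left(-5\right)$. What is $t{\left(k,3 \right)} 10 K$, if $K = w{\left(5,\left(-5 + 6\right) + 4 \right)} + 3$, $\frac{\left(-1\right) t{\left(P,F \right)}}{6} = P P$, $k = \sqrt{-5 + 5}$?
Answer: $0$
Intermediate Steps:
$k = 0$ ($k = \sqrt{0} = 0$)
$t{\left(P,F \right)} = - 6 P^{2}$ ($t{\left(P,F \right)} = - 6 P P = - 6 P^{2}$)
$w{\left(B,y \right)} = -120$ ($w{\left(B,y \right)} = 24 \left(-5\right) = -120$)
$K = -117$ ($K = -120 + 3 = -117$)
$t{\left(k,3 \right)} 10 K = - 6 \cdot 0^{2} \cdot 10 \left(-117\right) = \left(-6\right) 0 \cdot 10 \left(-117\right) = 0 \cdot 10 \left(-117\right) = 0 \left(-117\right) = 0$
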